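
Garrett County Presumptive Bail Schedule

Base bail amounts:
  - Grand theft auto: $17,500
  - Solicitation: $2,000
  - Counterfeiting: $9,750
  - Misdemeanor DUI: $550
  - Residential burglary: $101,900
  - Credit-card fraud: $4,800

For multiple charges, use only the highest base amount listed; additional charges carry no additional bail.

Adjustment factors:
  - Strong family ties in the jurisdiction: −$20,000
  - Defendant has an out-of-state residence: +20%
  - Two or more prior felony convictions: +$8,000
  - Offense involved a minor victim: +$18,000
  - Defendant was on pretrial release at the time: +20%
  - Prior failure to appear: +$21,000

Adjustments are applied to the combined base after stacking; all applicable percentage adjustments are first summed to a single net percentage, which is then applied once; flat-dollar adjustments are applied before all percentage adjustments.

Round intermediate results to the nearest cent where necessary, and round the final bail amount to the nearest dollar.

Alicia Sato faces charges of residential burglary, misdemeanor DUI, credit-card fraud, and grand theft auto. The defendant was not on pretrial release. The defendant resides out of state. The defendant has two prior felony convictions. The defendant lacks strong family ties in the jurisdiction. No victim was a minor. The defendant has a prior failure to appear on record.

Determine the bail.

Base amounts from the schedule: residential burglary $101,900; misdemeanor DUI $550; credit-card fraud $4,800; grand theft auto $17,500.
Stacking rule: use the highest base only. Highest is residential burglary at $101,900. Combined base = $101,900.
Two or more prior felony convictions (+$8,000 flat): $101,900 + $8,000 = $109,900.
Prior failure to appear (+$21,000 flat): $109,900 + $21,000 = $130,900.
Defendant has an out-of-state residence (+20%): $130,900 × 1.2 = $157,080.

$157,080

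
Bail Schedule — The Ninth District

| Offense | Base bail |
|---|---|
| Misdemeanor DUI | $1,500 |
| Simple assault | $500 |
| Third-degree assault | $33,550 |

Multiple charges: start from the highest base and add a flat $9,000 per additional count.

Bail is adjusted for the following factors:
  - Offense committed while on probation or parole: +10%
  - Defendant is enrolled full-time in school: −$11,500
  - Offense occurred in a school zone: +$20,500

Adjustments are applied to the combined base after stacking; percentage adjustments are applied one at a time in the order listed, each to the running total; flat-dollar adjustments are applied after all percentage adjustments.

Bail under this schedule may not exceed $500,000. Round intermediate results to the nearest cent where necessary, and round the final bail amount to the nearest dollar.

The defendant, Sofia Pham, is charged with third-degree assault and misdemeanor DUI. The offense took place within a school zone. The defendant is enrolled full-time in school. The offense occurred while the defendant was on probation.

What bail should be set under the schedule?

Base amounts from the schedule: third-degree assault $33,550; misdemeanor DUI $1,500.
Stacking rule: highest base plus $9,000 per additional charge. Highest is third-degree assault at $33,550; 1 additional charge → +$9,000. Combined base = $42,550.
Offense committed while on probation or parole (+10%): $42,550 × 1.1 = $46,805.
Defendant is enrolled full-time in school (−$11,500 flat): $46,805 − $11,500 = $35,305.
Offense occurred in a school zone (+$20,500 flat): $35,305 + $20,500 = $55,805.
$55,805 is within the $500,000 maximum.

$55,805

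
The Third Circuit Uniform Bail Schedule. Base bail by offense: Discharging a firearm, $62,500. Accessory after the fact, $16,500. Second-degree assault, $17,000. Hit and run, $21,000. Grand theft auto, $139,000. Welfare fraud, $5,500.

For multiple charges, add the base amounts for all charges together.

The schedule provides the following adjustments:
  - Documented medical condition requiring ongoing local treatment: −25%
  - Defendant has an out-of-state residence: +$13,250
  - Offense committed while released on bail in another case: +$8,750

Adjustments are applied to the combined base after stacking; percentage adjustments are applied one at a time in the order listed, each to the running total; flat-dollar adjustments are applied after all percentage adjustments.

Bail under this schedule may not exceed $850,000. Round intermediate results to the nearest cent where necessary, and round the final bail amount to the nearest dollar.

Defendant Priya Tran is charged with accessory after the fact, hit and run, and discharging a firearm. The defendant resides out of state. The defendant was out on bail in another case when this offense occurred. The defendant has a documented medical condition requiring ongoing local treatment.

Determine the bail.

$97,000

Base amounts from the schedule: accessory after the fact $16,500; hit and run $21,000; discharging a firearm $62,500.
Stacking rule: sum of all bases. $16,500 + $21,000 + $62,500 = $100,000.
Documented medical condition requiring ongoing local treatment (−25%): $100,000 × 0.75 = $75,000.
Defendant has an out-of-state residence (+$13,250 flat): $75,000 + $13,250 = $88,250.
Offense committed while released on bail in another case (+$8,750 flat): $88,250 + $8,750 = $97,000.
$97,000 is within the $850,000 maximum.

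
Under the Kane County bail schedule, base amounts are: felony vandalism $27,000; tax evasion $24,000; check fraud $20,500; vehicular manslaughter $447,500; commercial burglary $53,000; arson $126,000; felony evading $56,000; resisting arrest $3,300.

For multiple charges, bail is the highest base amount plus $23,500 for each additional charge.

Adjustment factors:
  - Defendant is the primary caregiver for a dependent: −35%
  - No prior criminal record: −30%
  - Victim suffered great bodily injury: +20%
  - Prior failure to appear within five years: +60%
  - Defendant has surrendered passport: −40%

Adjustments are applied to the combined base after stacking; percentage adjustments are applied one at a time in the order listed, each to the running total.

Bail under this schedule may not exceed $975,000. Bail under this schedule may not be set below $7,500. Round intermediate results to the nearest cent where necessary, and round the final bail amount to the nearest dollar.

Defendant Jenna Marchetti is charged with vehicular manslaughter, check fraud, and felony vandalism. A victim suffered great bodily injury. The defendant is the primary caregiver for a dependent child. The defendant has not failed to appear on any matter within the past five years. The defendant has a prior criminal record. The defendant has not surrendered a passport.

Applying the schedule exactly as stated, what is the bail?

Base amounts from the schedule: vehicular manslaughter $447,500; check fraud $20,500; felony vandalism $27,000.
Stacking rule: highest base plus $23,500 per additional charge. Highest is vehicular manslaughter at $447,500; 2 additional charges → +$47,000. Combined base = $494,500.
Defendant is the primary caregiver for a dependent (−35%): $494,500 × 0.65 = $321,425.
Victim suffered great bodily injury (+20%): $321,425 × 1.2 = $385,710.
$385,710 is within the $975,000 maximum.
$385,710 is at or above the $7,500 minimum.

$385,710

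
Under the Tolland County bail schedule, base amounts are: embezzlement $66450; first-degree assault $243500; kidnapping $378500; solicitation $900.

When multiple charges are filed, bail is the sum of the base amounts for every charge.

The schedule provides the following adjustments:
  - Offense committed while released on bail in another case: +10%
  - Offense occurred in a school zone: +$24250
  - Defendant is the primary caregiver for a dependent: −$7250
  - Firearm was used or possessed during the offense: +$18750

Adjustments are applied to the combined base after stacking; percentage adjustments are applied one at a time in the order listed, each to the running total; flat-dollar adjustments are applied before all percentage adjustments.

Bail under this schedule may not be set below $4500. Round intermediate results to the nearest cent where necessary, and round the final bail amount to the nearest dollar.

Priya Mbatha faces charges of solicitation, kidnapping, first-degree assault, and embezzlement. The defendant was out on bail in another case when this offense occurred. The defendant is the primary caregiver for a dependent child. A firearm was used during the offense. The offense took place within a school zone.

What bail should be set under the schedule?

$797610

Base amounts from the schedule: solicitation $900; kidnapping $378500; first-degree assault $243500; embezzlement $66450.
Stacking rule: sum of all bases. $900 + $378500 + $243500 + $66450 = $689350.
Offense occurred in a school zone (+$24250 flat): $689350 + $24250 = $713600.
Defendant is the primary caregiver for a dependent (−$7250 flat): $713600 − $7250 = $706350.
Firearm was used or possessed during the offense (+$18750 flat): $706350 + $18750 = $725100.
Offense committed while released on bail in another case (+10%): $725100 × 1.1 = $797610.
$797610 is at or above the $4500 minimum.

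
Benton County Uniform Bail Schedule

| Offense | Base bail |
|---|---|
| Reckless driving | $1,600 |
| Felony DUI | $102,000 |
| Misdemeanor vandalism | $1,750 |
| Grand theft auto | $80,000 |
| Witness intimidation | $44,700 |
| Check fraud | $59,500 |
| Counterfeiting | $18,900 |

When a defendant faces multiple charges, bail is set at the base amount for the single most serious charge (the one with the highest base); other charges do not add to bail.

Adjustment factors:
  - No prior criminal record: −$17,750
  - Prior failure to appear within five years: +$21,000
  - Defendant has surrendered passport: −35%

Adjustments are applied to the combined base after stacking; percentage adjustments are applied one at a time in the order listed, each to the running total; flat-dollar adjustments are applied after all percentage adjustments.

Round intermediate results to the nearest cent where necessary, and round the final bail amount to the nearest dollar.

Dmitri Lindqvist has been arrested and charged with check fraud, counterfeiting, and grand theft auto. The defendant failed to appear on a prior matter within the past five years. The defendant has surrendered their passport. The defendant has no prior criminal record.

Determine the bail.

Base amounts from the schedule: check fraud $59,500; counterfeiting $18,900; grand theft auto $80,000.
Stacking rule: use the highest base only. Highest is grand theft auto at $80,000. Combined base = $80,000.
Defendant has surrendered passport (−35%): $80,000 × 0.65 = $52,000.
No prior criminal record (−$17,750 flat): $52,000 − $17,750 = $34,250.
Prior failure to appear within five years (+$21,000 flat): $34,250 + $21,000 = $55,250.

$55,250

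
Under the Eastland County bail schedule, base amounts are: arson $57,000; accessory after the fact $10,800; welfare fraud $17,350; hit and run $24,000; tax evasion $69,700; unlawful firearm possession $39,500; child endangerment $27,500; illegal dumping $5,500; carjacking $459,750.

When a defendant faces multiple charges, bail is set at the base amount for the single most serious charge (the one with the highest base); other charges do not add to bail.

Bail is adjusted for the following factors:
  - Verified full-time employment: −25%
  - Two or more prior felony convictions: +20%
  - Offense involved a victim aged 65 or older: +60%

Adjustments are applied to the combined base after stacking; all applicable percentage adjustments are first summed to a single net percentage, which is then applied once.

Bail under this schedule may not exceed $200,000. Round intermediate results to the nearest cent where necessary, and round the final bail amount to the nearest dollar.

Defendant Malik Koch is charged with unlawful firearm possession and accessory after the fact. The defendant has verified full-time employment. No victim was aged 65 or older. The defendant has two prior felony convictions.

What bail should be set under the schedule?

$37,525

Base amounts from the schedule: unlawful firearm possession $39,500; accessory after the fact $10,800.
Stacking rule: use the highest base only. Highest is unlawful firearm possession at $39,500. Combined base = $39,500.
Net percentage adjustment: −25% +20% = −5%. $39,500 × 0.95 = $37,525.
$37,525 is within the $200,000 maximum.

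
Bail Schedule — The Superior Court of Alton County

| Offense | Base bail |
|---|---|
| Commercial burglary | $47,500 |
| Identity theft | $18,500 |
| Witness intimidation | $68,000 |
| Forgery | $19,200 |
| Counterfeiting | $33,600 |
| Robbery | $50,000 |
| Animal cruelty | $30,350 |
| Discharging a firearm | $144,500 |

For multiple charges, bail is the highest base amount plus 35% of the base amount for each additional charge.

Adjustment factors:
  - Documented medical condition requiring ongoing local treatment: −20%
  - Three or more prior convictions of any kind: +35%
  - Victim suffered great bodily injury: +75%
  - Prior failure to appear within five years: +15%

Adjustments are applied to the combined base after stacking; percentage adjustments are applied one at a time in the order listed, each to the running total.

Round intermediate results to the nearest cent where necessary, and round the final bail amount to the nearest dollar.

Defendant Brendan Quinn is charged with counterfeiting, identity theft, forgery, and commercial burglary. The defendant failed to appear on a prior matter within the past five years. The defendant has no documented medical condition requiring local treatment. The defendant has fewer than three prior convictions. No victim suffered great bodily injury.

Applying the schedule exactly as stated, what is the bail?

Base amounts from the schedule: counterfeiting $33,600; identity theft $18,500; forgery $19,200; commercial burglary $47,500.
Stacking rule: highest base plus 35% of each additional charge. Highest is commercial burglary at $47,500. Additional: $33,600 × 35% = $11,760; $18,500 × 35% = $6,475; $19,200 × 35% = $6,720. Combined base = $47,500 + $24,955 = $72,455.
Prior failure to appear within five years (+15%): $72,455 × 1.15 = $83,323.25.
Rounded to the nearest dollar: $83,323.

$83,323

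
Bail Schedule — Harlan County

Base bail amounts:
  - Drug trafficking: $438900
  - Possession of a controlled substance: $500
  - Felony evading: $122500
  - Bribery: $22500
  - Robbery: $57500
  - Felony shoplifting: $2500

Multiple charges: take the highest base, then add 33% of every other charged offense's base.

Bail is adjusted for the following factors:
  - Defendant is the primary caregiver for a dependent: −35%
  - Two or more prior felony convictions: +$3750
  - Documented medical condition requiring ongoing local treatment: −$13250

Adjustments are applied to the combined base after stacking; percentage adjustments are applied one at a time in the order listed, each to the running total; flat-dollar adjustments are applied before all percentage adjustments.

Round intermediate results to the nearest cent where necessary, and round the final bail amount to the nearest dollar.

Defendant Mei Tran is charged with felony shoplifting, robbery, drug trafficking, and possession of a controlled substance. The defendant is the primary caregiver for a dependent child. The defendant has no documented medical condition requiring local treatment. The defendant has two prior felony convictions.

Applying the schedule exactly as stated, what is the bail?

Base amounts from the schedule: felony shoplifting $2500; robbery $57500; drug trafficking $438900; possession of a controlled substance $500.
Stacking rule: highest base plus 33% of each additional charge. Highest is drug trafficking at $438900. Additional: $2500 × 33% = $825; $57500 × 33% = $18975; $500 × 33% = $165. Combined base = $438900 + $19965 = $458865.
Two or more prior felony convictions (+$3750 flat): $458865 + $3750 = $462615.
Defendant is the primary caregiver for a dependent (−35%): $462615 × 0.65 = $300699.75.
Rounded to the nearest dollar: $300700.

$300700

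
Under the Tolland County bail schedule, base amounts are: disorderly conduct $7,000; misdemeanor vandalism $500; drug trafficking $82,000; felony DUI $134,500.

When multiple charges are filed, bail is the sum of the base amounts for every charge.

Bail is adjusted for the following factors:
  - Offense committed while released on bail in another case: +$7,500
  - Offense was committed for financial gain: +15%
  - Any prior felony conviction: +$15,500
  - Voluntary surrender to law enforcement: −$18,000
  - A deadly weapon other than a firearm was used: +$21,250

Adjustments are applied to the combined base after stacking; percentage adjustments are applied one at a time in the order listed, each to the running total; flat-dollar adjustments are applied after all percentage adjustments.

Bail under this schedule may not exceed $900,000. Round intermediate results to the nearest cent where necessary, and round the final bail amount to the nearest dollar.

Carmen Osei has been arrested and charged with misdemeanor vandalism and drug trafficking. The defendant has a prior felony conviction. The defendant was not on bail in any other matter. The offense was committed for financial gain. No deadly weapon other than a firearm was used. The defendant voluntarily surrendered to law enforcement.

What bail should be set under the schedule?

Base amounts from the schedule: misdemeanor vandalism $500; drug trafficking $82,000.
Stacking rule: sum of all bases. $500 + $82,000 = $82,500.
Offense was committed for financial gain (+15%): $82,500 × 1.15 = $94,875.
Any prior felony conviction (+$15,500 flat): $94,875 + $15,500 = $110,375.
Voluntary surrender to law enforcement (−$18,000 flat): $110,375 − $18,000 = $92,375.
$92,375 is within the $900,000 maximum.

$92,375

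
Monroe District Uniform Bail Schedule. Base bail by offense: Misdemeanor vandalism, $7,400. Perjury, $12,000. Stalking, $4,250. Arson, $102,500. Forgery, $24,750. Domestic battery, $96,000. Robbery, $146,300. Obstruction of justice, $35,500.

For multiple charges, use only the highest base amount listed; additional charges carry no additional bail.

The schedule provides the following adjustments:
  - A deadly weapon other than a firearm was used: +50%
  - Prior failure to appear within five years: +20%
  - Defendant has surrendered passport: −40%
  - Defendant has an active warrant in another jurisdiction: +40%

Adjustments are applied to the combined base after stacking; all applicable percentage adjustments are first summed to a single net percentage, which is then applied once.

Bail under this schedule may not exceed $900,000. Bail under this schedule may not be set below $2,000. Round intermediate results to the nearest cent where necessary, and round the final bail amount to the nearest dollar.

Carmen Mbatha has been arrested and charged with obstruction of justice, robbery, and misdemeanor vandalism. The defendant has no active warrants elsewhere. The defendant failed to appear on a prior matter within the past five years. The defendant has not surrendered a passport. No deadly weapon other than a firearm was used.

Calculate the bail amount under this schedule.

Base amounts from the schedule: obstruction of justice $35,500; robbery $146,300; misdemeanor vandalism $7,400.
Stacking rule: use the highest base only. Highest is robbery at $146,300. Combined base = $146,300.
Prior failure to appear within five years (+20%): $146,300 × 1.2 = $175,560.
$175,560 is within the $900,000 maximum.
$175,560 is at or above the $2,000 minimum.

$175,560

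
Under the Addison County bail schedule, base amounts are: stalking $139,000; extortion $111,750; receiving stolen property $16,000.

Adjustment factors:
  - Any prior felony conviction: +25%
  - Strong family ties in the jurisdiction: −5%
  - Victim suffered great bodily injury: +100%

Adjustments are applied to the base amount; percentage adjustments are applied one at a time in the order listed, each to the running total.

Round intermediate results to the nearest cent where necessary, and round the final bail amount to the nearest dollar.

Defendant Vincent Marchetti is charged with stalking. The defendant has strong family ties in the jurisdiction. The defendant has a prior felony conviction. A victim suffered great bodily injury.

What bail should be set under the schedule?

Base amounts from the schedule: stalking $139,000.
Single charge. Combined base = $139,000.
Any prior felony conviction (+25%): $139,000 × 1.25 = $173,750.
Strong family ties in the jurisdiction (−5%): $173,750 × 0.95 = $165,062.50.
Victim suffered great bodily injury (+100%): $165,062.50 × 2 = $330,125.

$330,125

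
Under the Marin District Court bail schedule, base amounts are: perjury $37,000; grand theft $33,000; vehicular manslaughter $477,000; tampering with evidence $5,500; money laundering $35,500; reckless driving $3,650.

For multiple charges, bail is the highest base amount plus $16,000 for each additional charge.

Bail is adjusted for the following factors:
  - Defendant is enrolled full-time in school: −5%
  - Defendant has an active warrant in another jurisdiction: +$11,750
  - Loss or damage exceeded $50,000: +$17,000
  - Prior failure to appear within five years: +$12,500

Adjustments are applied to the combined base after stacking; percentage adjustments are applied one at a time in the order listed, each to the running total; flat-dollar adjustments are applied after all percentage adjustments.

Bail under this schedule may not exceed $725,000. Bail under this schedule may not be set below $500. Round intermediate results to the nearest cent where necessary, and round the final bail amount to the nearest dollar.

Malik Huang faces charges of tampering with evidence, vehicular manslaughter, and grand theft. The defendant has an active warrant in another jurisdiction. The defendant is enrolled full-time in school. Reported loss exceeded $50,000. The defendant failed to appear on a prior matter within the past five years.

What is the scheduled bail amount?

$524,800

Base amounts from the schedule: tampering with evidence $5,500; vehicular manslaughter $477,000; grand theft $33,000.
Stacking rule: highest base plus $16,000 per additional charge. Highest is vehicular manslaughter at $477,000; 2 additional charges → +$32,000. Combined base = $509,000.
Defendant is enrolled full-time in school (−5%): $509,000 × 0.95 = $483,550.
Defendant has an active warrant in another jurisdiction (+$11,750 flat): $483,550 + $11,750 = $495,300.
Loss or damage exceeded $50,000 (+$17,000 flat): $495,300 + $17,000 = $512,300.
Prior failure to appear within five years (+$12,500 flat): $512,300 + $12,500 = $524,800.
$524,800 is within the $725,000 maximum.
$524,800 is at or above the $500 minimum.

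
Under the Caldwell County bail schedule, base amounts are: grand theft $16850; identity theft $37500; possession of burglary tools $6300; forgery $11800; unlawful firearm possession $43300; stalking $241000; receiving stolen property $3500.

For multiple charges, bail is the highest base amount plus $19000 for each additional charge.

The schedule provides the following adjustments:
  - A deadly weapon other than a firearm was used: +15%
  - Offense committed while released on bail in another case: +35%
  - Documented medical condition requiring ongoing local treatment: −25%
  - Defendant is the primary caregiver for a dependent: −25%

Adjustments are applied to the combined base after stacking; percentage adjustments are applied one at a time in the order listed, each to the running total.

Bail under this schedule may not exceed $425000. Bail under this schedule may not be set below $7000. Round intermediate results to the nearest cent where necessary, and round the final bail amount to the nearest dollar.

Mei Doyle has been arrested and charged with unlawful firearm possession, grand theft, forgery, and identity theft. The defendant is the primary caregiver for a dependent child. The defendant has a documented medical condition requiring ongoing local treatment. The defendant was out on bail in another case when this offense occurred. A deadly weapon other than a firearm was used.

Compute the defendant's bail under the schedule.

Base amounts from the schedule: unlawful firearm possession $43300; grand theft $16850; forgery $11800; identity theft $37500.
Stacking rule: highest base plus $19000 per additional charge. Highest is unlawful firearm possession at $43300; 3 additional charges → +$57000. Combined base = $100300.
A deadly weapon other than a firearm was used (+15%): $100300 × 1.15 = $115345.
Offense committed while released on bail in another case (+35%): $115345 × 1.35 = $155715.75.
Documented medical condition requiring ongoing local treatment (−25%): $155715.75 × 0.75 = $116786.81.
Defendant is the primary caregiver for a dependent (−25%): $116786.81 × 0.75 = $87590.11.
$87590.11 is within the $425000 maximum.
$87590.11 is at or above the $7000 minimum.
Rounded to the nearest dollar: $87590.

$87590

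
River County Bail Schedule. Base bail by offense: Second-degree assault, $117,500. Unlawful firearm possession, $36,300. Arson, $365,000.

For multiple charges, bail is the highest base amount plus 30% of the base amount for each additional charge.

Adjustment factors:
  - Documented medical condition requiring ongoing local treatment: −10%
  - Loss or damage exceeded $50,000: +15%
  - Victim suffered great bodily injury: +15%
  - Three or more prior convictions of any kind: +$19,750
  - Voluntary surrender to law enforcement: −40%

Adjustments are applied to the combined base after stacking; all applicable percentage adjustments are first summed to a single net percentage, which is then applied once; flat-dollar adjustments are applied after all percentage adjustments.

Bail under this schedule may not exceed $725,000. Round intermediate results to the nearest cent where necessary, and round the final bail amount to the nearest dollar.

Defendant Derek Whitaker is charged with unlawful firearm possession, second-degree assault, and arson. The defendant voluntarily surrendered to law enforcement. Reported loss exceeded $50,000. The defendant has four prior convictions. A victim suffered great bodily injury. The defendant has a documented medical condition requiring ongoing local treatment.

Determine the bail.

$348,662

Base amounts from the schedule: unlawful firearm possession $36,300; second-degree assault $117,500; arson $365,000.
Stacking rule: highest base plus 30% of each additional charge. Highest is arson at $365,000. Additional: $36,300 × 30% = $10,890; $117,500 × 30% = $35,250. Combined base = $365,000 + $46,140 = $411,140.
Net percentage adjustment: −10% +15% +15% −40% = −20%. $411,140 × 0.8 = $328,912.
Three or more prior convictions of any kind (+$19,750 flat): $328,912 + $19,750 = $348,662.
$348,662 is within the $725,000 maximum.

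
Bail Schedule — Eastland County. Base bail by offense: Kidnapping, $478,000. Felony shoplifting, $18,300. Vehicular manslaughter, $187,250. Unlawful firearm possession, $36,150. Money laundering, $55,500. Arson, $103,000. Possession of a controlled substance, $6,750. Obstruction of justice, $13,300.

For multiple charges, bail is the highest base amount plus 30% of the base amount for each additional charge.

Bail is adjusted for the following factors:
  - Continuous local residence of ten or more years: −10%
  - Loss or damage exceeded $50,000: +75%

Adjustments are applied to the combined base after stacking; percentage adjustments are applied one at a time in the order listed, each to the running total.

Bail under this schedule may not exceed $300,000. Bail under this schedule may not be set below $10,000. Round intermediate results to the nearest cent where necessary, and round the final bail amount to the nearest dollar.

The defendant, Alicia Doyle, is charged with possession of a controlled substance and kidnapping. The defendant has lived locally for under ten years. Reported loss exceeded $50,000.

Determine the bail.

$300,000

Base amounts from the schedule: possession of a controlled substance $6,750; kidnapping $478,000.
Stacking rule: highest base plus 30% of each additional charge. Highest is kidnapping at $478,000. Additional: $6,750 × 30% = $2,025. Combined base = $478,000 + $2,025 = $480,025.
Loss or damage exceeded $50,000 (+75%): $480,025 × 1.75 = $840,043.75.
Result $840,043.75 exceeds the maximum of $300,000; bail is capped at $300,000.
$300,000 is at or above the $10,000 minimum.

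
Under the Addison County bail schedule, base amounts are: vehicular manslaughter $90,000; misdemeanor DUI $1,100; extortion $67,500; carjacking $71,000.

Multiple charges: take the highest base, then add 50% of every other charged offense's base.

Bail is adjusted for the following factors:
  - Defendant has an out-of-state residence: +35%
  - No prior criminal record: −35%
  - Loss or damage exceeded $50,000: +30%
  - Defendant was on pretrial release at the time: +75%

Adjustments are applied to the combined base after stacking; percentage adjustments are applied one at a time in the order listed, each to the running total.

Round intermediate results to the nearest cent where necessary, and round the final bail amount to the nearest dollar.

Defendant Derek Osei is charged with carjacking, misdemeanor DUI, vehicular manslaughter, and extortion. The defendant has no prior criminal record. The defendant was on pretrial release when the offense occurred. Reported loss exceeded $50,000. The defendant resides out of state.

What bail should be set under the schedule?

$319,011

Base amounts from the schedule: carjacking $71,000; misdemeanor DUI $1,100; vehicular manslaughter $90,000; extortion $67,500.
Stacking rule: highest base plus 50% of each additional charge. Highest is vehicular manslaughter at $90,000. Additional: $71,000 × 50% = $35,500; $1,100 × 50% = $550; $67,500 × 50% = $33,750. Combined base = $90,000 + $69,800 = $159,800.
Defendant has an out-of-state residence (+35%): $159,800 × 1.35 = $215,730.
No prior criminal record (−35%): $215,730 × 0.65 = $140,224.50.
Loss or damage exceeded $50,000 (+30%): $140,224.50 × 1.3 = $182,291.85.
Defendant was on pretrial release at the time (+75%): $182,291.85 × 1.75 = $319,010.74.
Rounded to the nearest dollar: $319,011.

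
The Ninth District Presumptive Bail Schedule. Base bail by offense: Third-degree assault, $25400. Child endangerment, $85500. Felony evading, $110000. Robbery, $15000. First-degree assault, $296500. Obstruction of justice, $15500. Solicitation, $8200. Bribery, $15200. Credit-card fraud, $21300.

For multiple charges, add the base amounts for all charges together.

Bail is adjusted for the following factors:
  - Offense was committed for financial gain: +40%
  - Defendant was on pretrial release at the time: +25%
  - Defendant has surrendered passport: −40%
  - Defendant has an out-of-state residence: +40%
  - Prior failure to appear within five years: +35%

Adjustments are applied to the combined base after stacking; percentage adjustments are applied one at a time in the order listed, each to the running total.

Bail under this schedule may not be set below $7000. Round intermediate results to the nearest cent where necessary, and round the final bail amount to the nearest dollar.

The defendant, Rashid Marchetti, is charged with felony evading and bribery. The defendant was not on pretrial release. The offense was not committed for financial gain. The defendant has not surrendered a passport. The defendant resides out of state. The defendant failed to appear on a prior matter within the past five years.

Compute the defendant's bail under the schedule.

Base amounts from the schedule: felony evading $110000; bribery $15200.
Stacking rule: sum of all bases. $110000 + $15200 = $125200.
Defendant has an out-of-state residence (+40%): $125200 × 1.4 = $175280.
Prior failure to appear within five years (+35%): $175280 × 1.35 = $236628.
$236628 is at or above the $7000 minimum.

$236628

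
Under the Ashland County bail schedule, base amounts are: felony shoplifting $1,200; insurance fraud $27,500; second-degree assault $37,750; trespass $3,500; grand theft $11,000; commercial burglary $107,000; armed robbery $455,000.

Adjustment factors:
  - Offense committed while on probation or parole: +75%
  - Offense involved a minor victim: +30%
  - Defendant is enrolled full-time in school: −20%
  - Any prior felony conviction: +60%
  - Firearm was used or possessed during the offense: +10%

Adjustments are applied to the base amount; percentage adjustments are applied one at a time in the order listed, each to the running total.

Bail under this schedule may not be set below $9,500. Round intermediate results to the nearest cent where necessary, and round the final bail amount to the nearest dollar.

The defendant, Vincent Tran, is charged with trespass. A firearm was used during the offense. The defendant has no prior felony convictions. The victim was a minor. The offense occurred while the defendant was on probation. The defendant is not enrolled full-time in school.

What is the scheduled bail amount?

Base amounts from the schedule: trespass $3,500.
Single charge. Combined base = $3,500.
Offense committed while on probation or parole (+75%): $3,500 × 1.75 = $6,125.
Offense involved a minor victim (+30%): $6,125 × 1.3 = $7,962.50.
Firearm was used or possessed during the offense (+10%): $7,962.50 × 1.1 = $8,758.75.
Result $8,758.75 is below the minimum of $9,500; bail is set at the minimum $9,500.

$9,500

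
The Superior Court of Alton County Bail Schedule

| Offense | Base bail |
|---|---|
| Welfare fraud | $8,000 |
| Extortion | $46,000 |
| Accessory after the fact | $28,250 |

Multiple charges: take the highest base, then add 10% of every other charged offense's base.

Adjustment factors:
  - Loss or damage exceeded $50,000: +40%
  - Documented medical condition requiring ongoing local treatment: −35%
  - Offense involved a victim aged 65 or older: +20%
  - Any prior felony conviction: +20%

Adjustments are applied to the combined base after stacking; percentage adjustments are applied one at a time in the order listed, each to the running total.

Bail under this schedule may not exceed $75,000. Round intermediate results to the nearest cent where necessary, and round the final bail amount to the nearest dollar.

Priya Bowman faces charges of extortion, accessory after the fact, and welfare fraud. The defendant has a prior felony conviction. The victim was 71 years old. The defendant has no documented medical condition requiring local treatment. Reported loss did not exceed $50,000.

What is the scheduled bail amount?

$71,460

Base amounts from the schedule: extortion $46,000; accessory after the fact $28,250; welfare fraud $8,000.
Stacking rule: highest base plus 10% of each additional charge. Highest is extortion at $46,000. Additional: $28,250 × 10% = $2,825; $8,000 × 10% = $800. Combined base = $46,000 + $3,625 = $49,625.
Offense involved a victim aged 65 or older (+20%): $49,625 × 1.2 = $59,550.
Any prior felony conviction (+20%): $59,550 × 1.2 = $71,460.
$71,460 is within the $75,000 maximum.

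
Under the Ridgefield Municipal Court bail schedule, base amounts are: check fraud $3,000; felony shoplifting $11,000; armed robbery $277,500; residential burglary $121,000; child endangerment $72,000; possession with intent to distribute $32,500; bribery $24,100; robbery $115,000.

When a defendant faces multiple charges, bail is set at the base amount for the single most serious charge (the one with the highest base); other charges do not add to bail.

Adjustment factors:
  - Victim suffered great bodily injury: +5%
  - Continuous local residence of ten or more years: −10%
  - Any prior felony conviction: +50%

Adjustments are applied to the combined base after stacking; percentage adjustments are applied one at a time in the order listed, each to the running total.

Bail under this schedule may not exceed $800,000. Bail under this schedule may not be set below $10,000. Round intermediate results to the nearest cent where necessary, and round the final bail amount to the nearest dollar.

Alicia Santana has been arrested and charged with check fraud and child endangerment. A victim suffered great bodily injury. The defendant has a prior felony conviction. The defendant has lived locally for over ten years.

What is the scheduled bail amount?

$102,060

Base amounts from the schedule: check fraud $3,000; child endangerment $72,000.
Stacking rule: use the highest base only. Highest is child endangerment at $72,000. Combined base = $72,000.
Victim suffered great bodily injury (+5%): $72,000 × 1.05 = $75,600.
Continuous local residence of ten or more years (−10%): $75,600 × 0.9 = $68,040.
Any prior felony conviction (+50%): $68,040 × 1.5 = $102,060.
$102,060 is within the $800,000 maximum.
$102,060 is at or above the $10,000 minimum.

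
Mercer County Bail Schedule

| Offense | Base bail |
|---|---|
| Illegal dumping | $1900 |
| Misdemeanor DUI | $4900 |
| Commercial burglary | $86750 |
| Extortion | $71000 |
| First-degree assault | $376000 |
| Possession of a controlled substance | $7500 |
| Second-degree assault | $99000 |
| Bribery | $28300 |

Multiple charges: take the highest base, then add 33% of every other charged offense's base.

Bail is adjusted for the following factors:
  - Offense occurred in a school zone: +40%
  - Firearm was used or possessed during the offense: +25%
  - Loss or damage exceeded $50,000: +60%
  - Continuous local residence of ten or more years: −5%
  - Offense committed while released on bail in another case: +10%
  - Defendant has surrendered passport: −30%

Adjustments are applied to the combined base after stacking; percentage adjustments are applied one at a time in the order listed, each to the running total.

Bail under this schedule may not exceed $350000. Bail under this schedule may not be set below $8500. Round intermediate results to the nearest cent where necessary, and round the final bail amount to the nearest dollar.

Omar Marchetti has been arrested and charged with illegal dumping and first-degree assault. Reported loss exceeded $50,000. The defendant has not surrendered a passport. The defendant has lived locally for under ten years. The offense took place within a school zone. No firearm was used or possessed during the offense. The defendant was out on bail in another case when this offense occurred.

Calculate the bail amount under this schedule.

$350000

Base amounts from the schedule: illegal dumping $1900; first-degree assault $376000.
Stacking rule: highest base plus 33% of each additional charge. Highest is first-degree assault at $376000. Additional: $1900 × 33% = $627. Combined base = $376000 + $627 = $376627.
Offense occurred in a school zone (+40%): $376627 × 1.4 = $527277.80.
Loss or damage exceeded $50,000 (+60%): $527277.80 × 1.6 = $843644.48.
Offense committed while released on bail in another case (+10%): $843644.48 × 1.1 = $928008.93.
Result $928008.93 exceeds the maximum of $350000; bail is capped at $350000.
$350000 is at or above the $8500 minimum.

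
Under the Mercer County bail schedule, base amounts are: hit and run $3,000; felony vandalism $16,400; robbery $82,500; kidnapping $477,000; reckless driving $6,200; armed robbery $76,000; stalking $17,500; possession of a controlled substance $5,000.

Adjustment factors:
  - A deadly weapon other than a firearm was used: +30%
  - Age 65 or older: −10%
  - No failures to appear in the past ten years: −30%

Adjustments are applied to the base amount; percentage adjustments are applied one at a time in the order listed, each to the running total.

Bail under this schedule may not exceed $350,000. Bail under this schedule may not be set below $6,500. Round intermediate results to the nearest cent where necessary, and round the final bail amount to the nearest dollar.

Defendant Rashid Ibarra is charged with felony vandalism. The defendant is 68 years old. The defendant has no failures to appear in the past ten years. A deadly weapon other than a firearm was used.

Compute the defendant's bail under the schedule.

$13,432

Base amounts from the schedule: felony vandalism $16,400.
Single charge. Combined base = $16,400.
A deadly weapon other than a firearm was used (+30%): $16,400 × 1.3 = $21,320.
Age 65 or older (−10%): $21,320 × 0.9 = $19,188.
No failures to appear in the past ten years (−30%): $19,188 × 0.7 = $13,431.60.
$13,431.60 is within the $350,000 maximum.
$13,431.60 is at or above the $6,500 minimum.
Rounded to the nearest dollar: $13,432.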